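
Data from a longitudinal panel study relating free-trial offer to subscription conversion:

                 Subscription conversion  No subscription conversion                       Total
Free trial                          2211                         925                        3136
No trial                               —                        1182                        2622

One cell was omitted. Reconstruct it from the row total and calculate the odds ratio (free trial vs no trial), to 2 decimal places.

The missing cell is in the unexposed row: 2622 − 1182 = 1440.
So a = 2211, b = 925, c = 1440, d = 1182.
OR = (a·d)/(b·c) = (2211 × 1182) / (925 × 1440) = 2613402 / 1332000 = 1.96201

1.96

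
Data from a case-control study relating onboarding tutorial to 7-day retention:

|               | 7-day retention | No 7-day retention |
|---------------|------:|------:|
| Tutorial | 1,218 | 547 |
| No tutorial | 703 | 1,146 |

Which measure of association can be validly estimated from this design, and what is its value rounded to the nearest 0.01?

Cells: a = 1218, b = 547, c = 703, d = 1146.
This is a case-control study: participants were sampled on outcome status, so risks in the source population cannot be estimated directly — relative risk is not valid here. The odds ratio is the appropriate measure.
OR = (a·d)/(b·c) = (1218 × 1146) / (547 × 703) = 1395828 / 384541 = 3.62985

3.63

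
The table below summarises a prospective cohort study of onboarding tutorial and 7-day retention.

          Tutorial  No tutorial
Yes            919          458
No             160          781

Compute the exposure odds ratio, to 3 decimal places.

9.794

Reading the table with exposure as columns: a = 919 (Tutorial, case), b = 160 (Tutorial, non-case), c = 458 (No tutorial, case), d = 781.
OR = (a·d)/(b·c) = (919 × 781) / (160 × 458) = 717739 / 73280 = 9.79447
The odds of 7-day retention are about 9.79 times as high in the tutorial group.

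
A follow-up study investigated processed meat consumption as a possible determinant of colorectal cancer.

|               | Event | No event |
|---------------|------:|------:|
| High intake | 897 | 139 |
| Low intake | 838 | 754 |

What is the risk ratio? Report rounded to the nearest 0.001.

1.645

Cells: a = 897, b = 139, c = 838, d = 754.
Risk in exposed = 897/1036 = 0.86583; risk in unexposed = 838/1592 = 0.52638.
RR = 0.86583 / 0.52638 = 1.64487
The risk among the exposed is 1.64 times that among the unexposed.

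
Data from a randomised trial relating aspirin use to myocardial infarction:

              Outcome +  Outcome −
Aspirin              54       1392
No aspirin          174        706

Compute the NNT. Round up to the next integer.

7

Risk in treated group = 54/1446 = 0.03734; risk in control = 174/880 = 0.19773.
Absolute risk reduction = 0.19773 − 0.03734 = 0.16038
NNT = 1 / ARR = 1 / 0.16038 = 6.235 → round up → 7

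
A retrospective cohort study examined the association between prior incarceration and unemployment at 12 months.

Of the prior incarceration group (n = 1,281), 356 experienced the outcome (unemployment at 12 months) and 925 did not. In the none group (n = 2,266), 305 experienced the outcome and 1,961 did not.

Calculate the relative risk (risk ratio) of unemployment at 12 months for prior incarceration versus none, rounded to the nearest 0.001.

From the description: a = 356, b = 925, c = 305, d = 1961.
Risk in exposed = 356/1281 = 0.27791; risk in unexposed = 305/2266 = 0.13460.
RR = 0.27791 / 0.13460 = 2.06472
The risk among the exposed is 2.06 times that among the unexposed.

2.065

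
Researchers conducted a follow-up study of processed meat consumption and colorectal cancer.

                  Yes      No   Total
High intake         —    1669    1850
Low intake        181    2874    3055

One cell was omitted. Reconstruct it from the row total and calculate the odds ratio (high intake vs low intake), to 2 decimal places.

The missing cell is in the exposed row: 1850 − 1669 = 181.
So a = 181, b = 1669, c = 181, d = 2874.
OR = (a·d)/(b·c) = (181 × 2874) / (1669 × 181) = 520194 / 302089 = 1.72199

1.72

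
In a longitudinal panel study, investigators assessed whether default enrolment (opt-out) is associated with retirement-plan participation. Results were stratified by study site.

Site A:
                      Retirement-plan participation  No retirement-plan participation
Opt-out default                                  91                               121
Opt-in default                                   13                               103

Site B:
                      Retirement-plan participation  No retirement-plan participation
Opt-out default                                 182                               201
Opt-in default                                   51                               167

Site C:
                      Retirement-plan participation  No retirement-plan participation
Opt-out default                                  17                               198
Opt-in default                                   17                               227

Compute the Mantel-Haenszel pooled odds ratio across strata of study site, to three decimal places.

3.000

OR_MH = Σ(aᵢdᵢ/nᵢ) / Σ(bᵢcᵢ/nᵢ), where nᵢ is the stratum total.
Stratum 1 (Site A): n = 328; a·d/n = 91·103/328 = 28.5762; b·c/n = 121·13/328 = 4.7957
Stratum 2 (Site B): n = 601; a·d/n = 182·167/601 = 50.5724; b·c/n = 201·51/601 = 17.0566
Stratum 3 (Site C): n = 459; a·d/n = 17·227/459 = 8.4074; b·c/n = 198·17/459 = 7.3333
OR_MH = (28.5762 + 50.5724 + 8.4074) / (4.7957 + 17.0566 + 7.3333) = 87.5560 / 29.1856 = 2.99997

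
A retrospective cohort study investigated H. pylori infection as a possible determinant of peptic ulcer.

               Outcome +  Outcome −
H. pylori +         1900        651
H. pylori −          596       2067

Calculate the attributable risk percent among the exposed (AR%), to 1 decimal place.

70.0

Cells: a = 1900, b = 651, c = 596, d = 2067.
Risk in exposed = 1900/2551 = 0.74481; risk in unexposed = 596/2663 = 0.22381.
RR = 0.74481/0.22381 = 3.32788
AR% = (RR − 1)/RR × 100 = (3.32788 − 1)/3.32788 × 100 = 69.9509%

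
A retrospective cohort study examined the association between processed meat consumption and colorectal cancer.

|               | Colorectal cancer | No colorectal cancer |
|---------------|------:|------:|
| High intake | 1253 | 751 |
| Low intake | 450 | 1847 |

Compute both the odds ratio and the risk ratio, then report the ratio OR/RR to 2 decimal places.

2.15

Cells: a = 1253, b = 751, c = 450, d = 1847.
OR = (1253·1847)/(751·450) = 2314291/337950 = 6.84803
Risk in exposed = 1253/2004 = 0.62525; risk in unexposed = 450/2297 = 0.19591; RR = 3.19155
OR/RR = 6.84803 / 3.19155 = 2.14567
The outcome is not rare, so the OR lies further from 1 than the RR.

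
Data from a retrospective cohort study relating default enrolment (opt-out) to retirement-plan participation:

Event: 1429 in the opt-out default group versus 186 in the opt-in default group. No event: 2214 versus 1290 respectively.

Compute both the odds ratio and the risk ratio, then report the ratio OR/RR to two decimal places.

From the description: a = 1429, b = 2214, c = 186, d = 1290.
OR = (1429·1290)/(2214·186) = 1843410/411804 = 4.47643
Risk in exposed = 1429/3643 = 0.39226; risk in unexposed = 186/1476 = 0.12602; RR = 3.11277
OR/RR = 4.47643 / 3.11277 = 1.43809
The outcome is not rare, so the OR lies further from 1 than the RR.

1.44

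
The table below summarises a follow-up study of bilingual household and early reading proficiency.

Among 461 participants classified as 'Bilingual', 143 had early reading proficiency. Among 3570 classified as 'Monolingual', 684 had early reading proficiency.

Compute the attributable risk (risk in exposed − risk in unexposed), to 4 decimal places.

From the description: a = 143, b = 318, c = 684, d = 2886.
Risk in exposed = 143/461 = 0.310195; risk in unexposed = 684/3570 = 0.191597.
Risk difference = 0.310195 − 0.191597 = 0.118599

0.1186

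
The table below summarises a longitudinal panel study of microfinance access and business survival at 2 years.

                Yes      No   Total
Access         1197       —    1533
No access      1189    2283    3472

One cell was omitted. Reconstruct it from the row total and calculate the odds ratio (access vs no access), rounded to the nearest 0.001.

6.840

The missing cell is in the exposed row: 1533 − 1197 = 336.
So a = 1197, b = 336, c = 1189, d = 2283.
OR = (a·d)/(b·c) = (1197 × 2283) / (336 × 1189) = 2732751 / 399504 = 6.84036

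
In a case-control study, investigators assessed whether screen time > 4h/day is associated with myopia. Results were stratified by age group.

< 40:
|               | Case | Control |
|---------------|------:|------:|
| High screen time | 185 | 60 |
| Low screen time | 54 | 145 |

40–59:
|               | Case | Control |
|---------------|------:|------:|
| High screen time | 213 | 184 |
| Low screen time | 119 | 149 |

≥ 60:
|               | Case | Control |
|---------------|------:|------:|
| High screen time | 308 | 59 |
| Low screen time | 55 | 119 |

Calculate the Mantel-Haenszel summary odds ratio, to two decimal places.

3.81

OR_MH = Σ(aᵢdᵢ/nᵢ) / Σ(bᵢcᵢ/nᵢ), where nᵢ is the stratum total.
Stratum 1 (< 40): n = 444; a·d/n = 185·145/444 = 60.4167; b·c/n = 60·54/444 = 7.2973
Stratum 2 (40–59): n = 665; a·d/n = 213·149/665 = 47.7248; b·c/n = 184·119/665 = 32.9263
Stratum 3 (≥ 60): n = 541; a·d/n = 308·119/541 = 67.7486; b·c/n = 59·55/541 = 5.9982
OR_MH = (60.4167 + 47.7248 + 67.7486) / (7.2973 + 32.9263 + 5.9982) = 175.8901 / 46.2218 = 3.80535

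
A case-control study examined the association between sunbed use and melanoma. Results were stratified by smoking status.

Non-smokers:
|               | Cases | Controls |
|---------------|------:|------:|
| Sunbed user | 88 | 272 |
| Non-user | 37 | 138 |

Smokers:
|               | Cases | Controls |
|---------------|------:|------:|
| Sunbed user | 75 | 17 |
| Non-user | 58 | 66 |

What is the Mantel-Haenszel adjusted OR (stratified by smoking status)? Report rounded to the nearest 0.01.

OR_MH = Σ(aᵢdᵢ/nᵢ) / Σ(bᵢcᵢ/nᵢ), where nᵢ is the stratum total.
Stratum 1 (Non-smokers): n = 535; a·d/n = 88·138/535 = 22.6991; b·c/n = 272·37/535 = 18.8112
Stratum 2 (Smokers): n = 216; a·d/n = 75·66/216 = 22.9167; b·c/n = 17·58/216 = 4.5648
OR_MH = (22.6991 + 22.9167) / (18.8112 + 4.5648) = 45.6157 / 23.3760 = 1.95139

1.95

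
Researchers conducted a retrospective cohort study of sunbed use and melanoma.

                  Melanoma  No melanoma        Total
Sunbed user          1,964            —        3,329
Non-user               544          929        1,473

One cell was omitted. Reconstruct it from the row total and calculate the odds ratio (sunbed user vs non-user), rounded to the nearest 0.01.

The missing cell is in the exposed row: 3329 − 1964 = 1365.
So a = 1964, b = 1365, c = 544, d = 929.
OR = (a·d)/(b·c) = (1964 × 929) / (1365 × 544) = 1824556 / 742560 = 2.45712

2.46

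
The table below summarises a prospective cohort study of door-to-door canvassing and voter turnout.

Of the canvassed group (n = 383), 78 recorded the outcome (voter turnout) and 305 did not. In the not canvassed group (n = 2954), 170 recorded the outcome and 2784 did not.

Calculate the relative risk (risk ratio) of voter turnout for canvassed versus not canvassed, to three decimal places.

From the description: a = 78, b = 305, c = 170, d = 2784.
Risk in exposed = 78/383 = 0.20366; risk in unexposed = 170/2954 = 0.05755.
RR = 0.20366 / 0.05755 = 3.53881
The risk among the exposed is 3.54 times that among the unexposed.

3.539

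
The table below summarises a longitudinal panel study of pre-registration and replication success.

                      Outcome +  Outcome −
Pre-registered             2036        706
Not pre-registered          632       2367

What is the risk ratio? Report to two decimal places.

Cells: a = 2036, b = 706, c = 632, d = 2367.
Risk in exposed = 2036/2742 = 0.74252; risk in unexposed = 632/2999 = 0.21074.
RR = 0.74252 / 0.21074 = 3.52346
The risk among the exposed is 3.52 times that among the unexposed.

3.52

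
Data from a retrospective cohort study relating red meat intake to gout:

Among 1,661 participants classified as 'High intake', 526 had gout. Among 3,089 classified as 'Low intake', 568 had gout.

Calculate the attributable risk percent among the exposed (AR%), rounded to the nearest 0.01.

41.94

From the description: a = 526, b = 1135, c = 568, d = 2521.
Risk in exposed = 526/1661 = 0.31668; risk in unexposed = 568/3089 = 0.18388.
RR = 0.31668/0.18388 = 1.72221
AR% = (RR − 1)/RR × 100 = (1.72221 − 1)/1.72221 × 100 = 41.9350%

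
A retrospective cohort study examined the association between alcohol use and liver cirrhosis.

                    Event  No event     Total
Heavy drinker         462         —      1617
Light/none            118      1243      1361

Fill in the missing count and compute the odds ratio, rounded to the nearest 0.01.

The missing cell is in the exposed row: 1617 − 462 = 1155.
So a = 462, b = 1155, c = 118, d = 1243.
OR = (a·d)/(b·c) = (462 × 1243) / (1155 × 118) = 574266 / 136290 = 4.21356

4.21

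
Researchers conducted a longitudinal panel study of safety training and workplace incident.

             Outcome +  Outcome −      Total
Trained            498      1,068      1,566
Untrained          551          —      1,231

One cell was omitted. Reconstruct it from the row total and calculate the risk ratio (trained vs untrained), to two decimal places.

0.71

The missing cell is in the unexposed row: 1231 − 551 = 680.
So a = 498, b = 1068, c = 551, d = 680.
RR = [a/(a+b)] / [c/(c+d)] = (498/1566) / (551/1231) = 0.31801/0.44760 = 0.71047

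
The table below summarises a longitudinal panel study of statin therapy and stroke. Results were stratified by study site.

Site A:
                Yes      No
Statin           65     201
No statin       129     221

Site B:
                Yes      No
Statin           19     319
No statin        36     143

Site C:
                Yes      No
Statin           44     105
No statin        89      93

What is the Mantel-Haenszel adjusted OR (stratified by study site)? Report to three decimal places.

0.442

OR_MH = Σ(aᵢdᵢ/nᵢ) / Σ(bᵢcᵢ/nᵢ), where nᵢ is the stratum total.
Stratum 1 (Site A): n = 616; a·d/n = 65·221/616 = 23.3198; b·c/n = 201·129/616 = 42.0925
Stratum 2 (Site B): n = 517; a·d/n = 19·143/517 = 5.2553; b·c/n = 319·36/517 = 22.2128
Stratum 3 (Site C): n = 331; a·d/n = 44·93/331 = 12.3625; b·c/n = 105·89/331 = 28.2326
OR_MH = (23.3198 + 5.2553 + 12.3625) / (42.0925 + 22.2128 + 28.2326) = 40.9377 / 92.5379 = 0.44239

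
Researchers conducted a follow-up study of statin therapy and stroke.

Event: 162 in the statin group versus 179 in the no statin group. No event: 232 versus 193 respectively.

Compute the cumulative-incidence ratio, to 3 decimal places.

From the description: a = 162, b = 232, c = 179, d = 193.
Risk in exposed = 162/394 = 0.41117; risk in unexposed = 179/372 = 0.48118.
RR = 0.41117 / 0.48118 = 0.85449
The risk is 15% lower among the exposed than among the unexposed.

0.854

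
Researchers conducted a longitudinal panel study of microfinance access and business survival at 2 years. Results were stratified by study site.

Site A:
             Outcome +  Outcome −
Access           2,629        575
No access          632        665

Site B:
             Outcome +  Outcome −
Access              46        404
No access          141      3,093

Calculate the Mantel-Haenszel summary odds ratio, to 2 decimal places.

4.44

OR_MH = Σ(aᵢdᵢ/nᵢ) / Σ(bᵢcᵢ/nᵢ), where nᵢ is the stratum total.
Stratum 1 (Site A): n = 4501; a·d/n = 2629·665/4501 = 388.4215; b·c/n = 575·632/4501 = 80.7376
Stratum 2 (Site B): n = 3684; a·d/n = 46·3093/3684 = 38.6205; b·c/n = 404·141/3684 = 15.4625
OR_MH = (388.4215 + 38.6205) / (80.7376 + 15.4625) = 427.0420 / 96.2002 = 4.43910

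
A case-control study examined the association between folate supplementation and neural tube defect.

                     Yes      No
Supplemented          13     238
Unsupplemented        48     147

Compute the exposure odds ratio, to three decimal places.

0.167

Cells: a = 13, b = 238, c = 48, d = 147.
OR = (a·d)/(b·c) = (13 × 147) / (238 × 48) = 1911 / 11424 = 0.16728
Exposure is associated with lower odds of neural tube defect (OR = 0.17 < 1).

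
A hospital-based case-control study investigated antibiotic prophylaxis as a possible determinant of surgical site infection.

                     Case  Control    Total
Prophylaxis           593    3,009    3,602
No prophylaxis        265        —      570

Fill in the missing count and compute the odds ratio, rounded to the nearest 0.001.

0.227

The missing cell is in the unexposed row: 570 − 265 = 305.
So a = 593, b = 3009, c = 265, d = 305.
OR = (a·d)/(b·c) = (593 × 305) / (3009 × 265) = 180865 / 797385 = 0.22682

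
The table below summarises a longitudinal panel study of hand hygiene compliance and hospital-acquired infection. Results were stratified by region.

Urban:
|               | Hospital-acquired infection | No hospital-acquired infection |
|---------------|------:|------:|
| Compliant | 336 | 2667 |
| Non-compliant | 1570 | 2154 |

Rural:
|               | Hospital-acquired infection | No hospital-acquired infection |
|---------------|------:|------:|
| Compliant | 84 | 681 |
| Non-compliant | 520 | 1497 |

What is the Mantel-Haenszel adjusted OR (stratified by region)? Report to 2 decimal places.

OR_MH = Σ(aᵢdᵢ/nᵢ) / Σ(bᵢcᵢ/nᵢ), where nᵢ is the stratum total.
Stratum 1 (Urban): n = 6727; a·d/n = 336·2154/6727 = 107.5879; b·c/n = 2667·1570/6727 = 622.4454
Stratum 2 (Rural): n = 2782; a·d/n = 84·1497/2782 = 45.2006; b·c/n = 681·520/2782 = 127.2897
OR_MH = (107.5879 + 45.2006) / (622.4454 + 127.2897) = 152.7885 / 749.7351 = 0.20379

0.20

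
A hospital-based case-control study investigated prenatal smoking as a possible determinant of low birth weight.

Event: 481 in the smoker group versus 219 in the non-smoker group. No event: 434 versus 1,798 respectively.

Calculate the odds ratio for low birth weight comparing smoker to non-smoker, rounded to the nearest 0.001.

9.099

From the description: a = 481, b = 434, c = 219, d = 1798.
OR = (a·d)/(b·c) = (481 × 1798) / (434 × 219) = 864838 / 95046 = 9.09915
The odds of low birth weight are about 9.10 times as high in the smoker group.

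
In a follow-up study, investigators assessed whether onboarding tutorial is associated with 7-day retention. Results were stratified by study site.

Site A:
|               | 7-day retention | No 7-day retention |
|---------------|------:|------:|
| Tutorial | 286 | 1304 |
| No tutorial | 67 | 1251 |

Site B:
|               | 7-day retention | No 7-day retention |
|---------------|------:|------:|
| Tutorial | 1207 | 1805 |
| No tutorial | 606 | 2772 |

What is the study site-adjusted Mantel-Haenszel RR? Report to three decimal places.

RR_MH = Σ(aᵢ·n₀ᵢ/nᵢ) / Σ(cᵢ·n₁ᵢ/nᵢ), with n₁ᵢ = aᵢ+bᵢ (exposed), n₀ᵢ = cᵢ+dᵢ (unexposed), nᵢ = n₁ᵢ+n₀ᵢ.
Stratum 1 (Site A): n₁ = 1590, n₀ = 1318, n = 2908; a·n₀/n = 286·1318/2908 = 129.6245; c·n₁/n = 67·1590/2908 = 36.6334
Stratum 2 (Site B): n₁ = 3012, n₀ = 3378, n = 6390; a·n₀/n = 1207·3378/6390 = 638.0667; c·n₁/n = 606·3012/6390 = 285.6451
RR_MH = (129.6245 + 638.0667) / (36.6334 + 285.6451) = 767.6912 / 322.2785 = 2.38207

2.382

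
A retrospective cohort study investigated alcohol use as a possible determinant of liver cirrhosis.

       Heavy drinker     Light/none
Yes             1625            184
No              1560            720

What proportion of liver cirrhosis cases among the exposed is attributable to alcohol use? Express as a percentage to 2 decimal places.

60.11

Reading the table with exposure as columns: a = 1625 (Heavy drinker, case), b = 1560 (Heavy drinker, non-case), c = 184 (Light/none, case), d = 720.
Risk in exposed = 1625/3185 = 0.51020; risk in unexposed = 184/904 = 0.20354.
RR = 0.51020/0.20354 = 2.50665
AR% = (RR − 1)/RR × 100 = (2.50665 − 1)/2.50665 × 100 = 60.1062%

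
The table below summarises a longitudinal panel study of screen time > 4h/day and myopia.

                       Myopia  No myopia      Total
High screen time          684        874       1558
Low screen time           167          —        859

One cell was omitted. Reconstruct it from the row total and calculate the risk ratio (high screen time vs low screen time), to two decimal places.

2.26

The missing cell is in the unexposed row: 859 − 167 = 692.
So a = 684, b = 874, c = 167, d = 692.
RR = [a/(a+b)] / [c/(c+d)] = (684/1558) / (167/859) = 0.43902/0.19441 = 2.25822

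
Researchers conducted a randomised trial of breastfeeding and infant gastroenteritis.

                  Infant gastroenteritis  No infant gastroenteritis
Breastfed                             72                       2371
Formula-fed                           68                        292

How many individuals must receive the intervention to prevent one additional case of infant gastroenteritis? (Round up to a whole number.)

7

Risk in treated group = 72/2443 = 0.02947; risk in control = 68/360 = 0.18889.
Absolute risk reduction = 0.18889 − 0.02947 = 0.15942
NNT = 1 / ARR = 1 / 0.15942 = 6.273 → round up → 7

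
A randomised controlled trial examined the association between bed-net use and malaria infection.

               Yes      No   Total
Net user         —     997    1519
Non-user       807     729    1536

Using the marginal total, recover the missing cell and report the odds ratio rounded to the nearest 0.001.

The missing cell is in the exposed row: 1519 − 997 = 522.
So a = 522, b = 997, c = 807, d = 729.
OR = (a·d)/(b·c) = (522 × 729) / (997 × 807) = 380538 / 804579 = 0.47297

0.473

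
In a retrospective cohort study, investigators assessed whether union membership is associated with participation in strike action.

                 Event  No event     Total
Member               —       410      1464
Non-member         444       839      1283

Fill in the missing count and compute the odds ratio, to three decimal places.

4.858

The missing cell is in the exposed row: 1464 − 410 = 1054.
So a = 1054, b = 410, c = 444, d = 839.
OR = (a·d)/(b·c) = (1054 × 839) / (410 × 444) = 884306 / 182040 = 4.85776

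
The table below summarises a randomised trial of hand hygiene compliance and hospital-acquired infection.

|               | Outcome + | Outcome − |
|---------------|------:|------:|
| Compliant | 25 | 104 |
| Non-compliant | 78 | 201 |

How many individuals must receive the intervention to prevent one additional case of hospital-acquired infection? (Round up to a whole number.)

Risk in treated group = 25/129 = 0.19380; risk in control = 78/279 = 0.27957.
Absolute risk reduction = 0.27957 − 0.19380 = 0.08577
NNT = 1 / ARR = 1 / 0.08577 = 11.659 → round up → 12

12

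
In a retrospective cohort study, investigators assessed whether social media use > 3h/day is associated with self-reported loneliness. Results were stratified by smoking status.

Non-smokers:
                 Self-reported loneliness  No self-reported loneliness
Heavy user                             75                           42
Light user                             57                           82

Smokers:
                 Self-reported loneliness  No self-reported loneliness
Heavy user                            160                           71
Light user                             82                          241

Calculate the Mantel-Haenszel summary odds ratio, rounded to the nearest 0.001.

OR_MH = Σ(aᵢdᵢ/nᵢ) / Σ(bᵢcᵢ/nᵢ), where nᵢ is the stratum total.
Stratum 1 (Non-smokers): n = 256; a·d/n = 75·82/256 = 24.0234; b·c/n = 42·57/256 = 9.3516
Stratum 2 (Smokers): n = 554; a·d/n = 160·241/554 = 69.6029; b·c/n = 71·82/554 = 10.5090
OR_MH = (24.0234 + 69.6029) / (9.3516 + 10.5090) = 93.6263 / 19.8606 = 4.71418

4.714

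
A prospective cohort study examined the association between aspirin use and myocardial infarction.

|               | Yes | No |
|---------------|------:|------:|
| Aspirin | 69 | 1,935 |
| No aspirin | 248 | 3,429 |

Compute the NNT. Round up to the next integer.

31

Risk in treated group = 69/2004 = 0.03443; risk in control = 248/3677 = 0.06745.
Absolute risk reduction = 0.06745 − 0.03443 = 0.03302
NNT = 1 / ARR = 1 / 0.03302 = 30.289 → round up → 31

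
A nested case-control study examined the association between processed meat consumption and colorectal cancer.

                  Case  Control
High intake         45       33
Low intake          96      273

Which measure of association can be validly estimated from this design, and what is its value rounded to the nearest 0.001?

Cells: a = 45, b = 33, c = 96, d = 273.
This is a nested case-control study: participants were sampled on outcome status, so risks in the source population cannot be estimated directly — relative risk is not valid here. The odds ratio is the appropriate measure.
OR = (a·d)/(b·c) = (45 × 273) / (33 × 96) = 12285 / 3168 = 3.87784

3.878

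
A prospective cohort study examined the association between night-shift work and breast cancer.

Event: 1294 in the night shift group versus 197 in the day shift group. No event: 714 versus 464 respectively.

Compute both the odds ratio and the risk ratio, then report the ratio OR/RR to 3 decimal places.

1.974

From the description: a = 1294, b = 714, c = 197, d = 464.
OR = (1294·464)/(714·197) = 600416/140658 = 4.26862
Risk in exposed = 1294/2008 = 0.64442; risk in unexposed = 197/661 = 0.29803; RR = 2.16225
OR/RR = 4.26862 / 2.16225 = 1.97416
The outcome is not rare, so the OR lies further from 1 than the RR.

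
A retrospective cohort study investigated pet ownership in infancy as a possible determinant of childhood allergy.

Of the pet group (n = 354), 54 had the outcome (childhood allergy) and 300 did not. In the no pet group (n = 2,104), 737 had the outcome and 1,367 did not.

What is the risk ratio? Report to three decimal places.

From the description: a = 54, b = 300, c = 737, d = 1367.
Risk in exposed = 54/354 = 0.15254; risk in unexposed = 737/2104 = 0.35029.
RR = 0.15254 / 0.35029 = 0.43548
The risk is 56% lower among the exposed than among the unexposed.

0.435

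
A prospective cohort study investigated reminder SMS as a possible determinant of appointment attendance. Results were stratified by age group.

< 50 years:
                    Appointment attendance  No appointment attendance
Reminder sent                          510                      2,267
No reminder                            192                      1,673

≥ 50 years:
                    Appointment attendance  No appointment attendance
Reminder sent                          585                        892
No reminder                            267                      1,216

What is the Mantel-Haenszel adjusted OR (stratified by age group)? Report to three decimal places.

2.434

OR_MH = Σ(aᵢdᵢ/nᵢ) / Σ(bᵢcᵢ/nᵢ), where nᵢ is the stratum total.
Stratum 1 (< 50 years): n = 4642; a·d/n = 510·1673/4642 = 183.8065; b·c/n = 2267·192/4642 = 93.7665
Stratum 2 (≥ 50 years): n = 2960; a·d/n = 585·1216/2960 = 240.3243; b·c/n = 892·267/2960 = 80.4608
OR_MH = (183.8065 + 240.3243) / (93.7665 + 80.4608) = 424.1309 / 174.2273 = 2.43435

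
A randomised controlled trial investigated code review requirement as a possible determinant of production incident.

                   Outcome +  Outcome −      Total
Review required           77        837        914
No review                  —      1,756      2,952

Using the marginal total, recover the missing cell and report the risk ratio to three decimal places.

0.208

The missing cell is in the unexposed row: 2952 − 1756 = 1196.
So a = 77, b = 837, c = 1196, d = 1756.
RR = [a/(a+b)] / [c/(c+d)] = (77/914) / (1196/2952) = 0.08425/0.40515 = 0.20794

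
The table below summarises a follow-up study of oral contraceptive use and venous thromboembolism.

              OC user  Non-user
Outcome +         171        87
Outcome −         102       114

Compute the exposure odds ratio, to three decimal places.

2.197

Reading the table with exposure as columns: a = 171 (OC user, case), b = 102 (OC user, non-case), c = 87 (Non-user, case), d = 114.
OR = (a·d)/(b·c) = (171 × 114) / (102 × 87) = 19494 / 8874 = 2.19675
The odds of venous thromboembolism are about 2.20 times as high in the oc user group.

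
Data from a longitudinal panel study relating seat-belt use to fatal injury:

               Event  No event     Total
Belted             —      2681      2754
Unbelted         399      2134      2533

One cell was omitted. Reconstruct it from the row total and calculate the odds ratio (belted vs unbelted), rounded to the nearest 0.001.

The missing cell is in the exposed row: 2754 − 2681 = 73.
So a = 73, b = 2681, c = 399, d = 2134.
OR = (a·d)/(b·c) = (73 × 2134) / (2681 × 399) = 155782 / 1069719 = 0.14563

0.146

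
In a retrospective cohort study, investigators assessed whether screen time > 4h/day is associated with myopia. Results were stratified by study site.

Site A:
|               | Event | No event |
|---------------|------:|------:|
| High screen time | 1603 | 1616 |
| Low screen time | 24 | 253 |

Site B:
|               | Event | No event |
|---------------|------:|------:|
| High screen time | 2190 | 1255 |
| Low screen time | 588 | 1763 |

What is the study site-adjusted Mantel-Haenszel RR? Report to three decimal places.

2.732

RR_MH = Σ(aᵢ·n₀ᵢ/nᵢ) / Σ(cᵢ·n₁ᵢ/nᵢ), with n₁ᵢ = aᵢ+bᵢ (exposed), n₀ᵢ = cᵢ+dᵢ (unexposed), nᵢ = n₁ᵢ+n₀ᵢ.
Stratum 1 (Site A): n₁ = 3219, n₀ = 277, n = 3496; a·n₀/n = 1603·277/3496 = 127.0112; c·n₁/n = 24·3219/3496 = 22.0984
Stratum 2 (Site B): n₁ = 3445, n₀ = 2351, n = 5796; a·n₀/n = 2190·2351/5796 = 888.3178; c·n₁/n = 588·3445/5796 = 349.4928
RR_MH = (127.0112 + 888.3178) / (22.0984 + 349.4928) = 1015.3290 / 371.5912 = 2.73238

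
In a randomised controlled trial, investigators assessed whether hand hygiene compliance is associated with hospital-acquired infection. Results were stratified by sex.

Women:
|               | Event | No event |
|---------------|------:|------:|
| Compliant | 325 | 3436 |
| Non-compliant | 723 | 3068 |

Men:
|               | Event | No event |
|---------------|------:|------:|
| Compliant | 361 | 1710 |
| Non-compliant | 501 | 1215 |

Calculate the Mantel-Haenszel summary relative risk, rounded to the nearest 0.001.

0.515

RR_MH = Σ(aᵢ·n₀ᵢ/nᵢ) / Σ(cᵢ·n₁ᵢ/nᵢ), with n₁ᵢ = aᵢ+bᵢ (exposed), n₀ᵢ = cᵢ+dᵢ (unexposed), nᵢ = n₁ᵢ+n₀ᵢ.
Stratum 1 (Women): n₁ = 3761, n₀ = 3791, n = 7552; a·n₀/n = 325·3791/7552 = 163.1455; c·n₁/n = 723·3761/7552 = 360.0640
Stratum 2 (Men): n₁ = 2071, n₀ = 1716, n = 3787; a·n₀/n = 361·1716/3787 = 163.5796; c·n₁/n = 501·2071/3787 = 273.9823
RR_MH = (163.1455 + 163.5796) / (360.0640 + 273.9823) = 326.7251 / 634.0463 = 0.51530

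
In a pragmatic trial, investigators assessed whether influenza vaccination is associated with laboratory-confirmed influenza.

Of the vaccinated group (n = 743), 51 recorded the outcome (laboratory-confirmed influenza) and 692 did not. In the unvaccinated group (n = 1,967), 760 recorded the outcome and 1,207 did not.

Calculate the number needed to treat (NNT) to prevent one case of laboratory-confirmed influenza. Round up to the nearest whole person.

4

Risk in treated group = 51/743 = 0.06864; risk in control = 760/1967 = 0.38638.
Absolute risk reduction = 0.38638 − 0.06864 = 0.31773
NNT = 1 / ARR = 1 / 0.31773 = 3.147 → round up → 4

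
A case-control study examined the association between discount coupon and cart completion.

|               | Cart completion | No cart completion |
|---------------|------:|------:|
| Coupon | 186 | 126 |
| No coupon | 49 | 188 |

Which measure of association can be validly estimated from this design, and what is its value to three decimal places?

5.664

Cells: a = 186, b = 126, c = 49, d = 188.
This is a case-control study: participants were sampled on outcome status, so risks in the source population cannot be estimated directly — relative risk is not valid here. The odds ratio is the appropriate measure.
OR = (a·d)/(b·c) = (186 × 188) / (126 × 49) = 34968 / 6174 = 5.66375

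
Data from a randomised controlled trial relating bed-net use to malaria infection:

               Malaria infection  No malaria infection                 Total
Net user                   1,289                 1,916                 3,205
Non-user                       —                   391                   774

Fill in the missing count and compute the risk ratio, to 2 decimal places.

The missing cell is in the unexposed row: 774 − 391 = 383.
So a = 1289, b = 1916, c = 383, d = 391.
RR = [a/(a+b)] / [c/(c+d)] = (1289/3205) / (383/774) = 0.40218/0.49483 = 0.81277

0.81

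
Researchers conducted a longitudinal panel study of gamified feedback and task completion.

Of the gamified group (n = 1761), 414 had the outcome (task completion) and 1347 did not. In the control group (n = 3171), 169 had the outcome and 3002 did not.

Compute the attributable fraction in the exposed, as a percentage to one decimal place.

From the description: a = 414, b = 1347, c = 169, d = 3002.
Risk in exposed = 414/1761 = 0.23509; risk in unexposed = 169/3171 = 0.05330.
RR = 0.23509/0.05330 = 4.41114
AR% = (RR − 1)/RR × 100 = (4.41114 − 1)/4.41114 × 100 = 77.3301%

77.3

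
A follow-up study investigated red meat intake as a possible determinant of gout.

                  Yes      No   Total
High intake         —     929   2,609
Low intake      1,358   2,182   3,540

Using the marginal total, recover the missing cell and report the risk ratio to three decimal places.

The missing cell is in the exposed row: 2609 − 929 = 1680.
So a = 1680, b = 929, c = 1358, d = 2182.
RR = [a/(a+b)] / [c/(c+d)] = (1680/2609) / (1358/3540) = 0.64392/0.38362 = 1.67857

1.679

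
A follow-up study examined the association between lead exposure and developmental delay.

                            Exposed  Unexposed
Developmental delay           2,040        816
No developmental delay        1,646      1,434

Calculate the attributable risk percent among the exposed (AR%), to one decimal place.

34.5

Reading the table with exposure as columns: a = 2040 (Exposed, case), b = 1646 (Exposed, non-case), c = 816 (Unexposed, case), d = 1434.
Risk in exposed = 2040/3686 = 0.55345; risk in unexposed = 816/2250 = 0.36267.
RR = 0.55345/0.36267 = 1.52604
AR% = (RR − 1)/RR × 100 = (1.52604 − 1)/1.52604 × 100 = 34.4711%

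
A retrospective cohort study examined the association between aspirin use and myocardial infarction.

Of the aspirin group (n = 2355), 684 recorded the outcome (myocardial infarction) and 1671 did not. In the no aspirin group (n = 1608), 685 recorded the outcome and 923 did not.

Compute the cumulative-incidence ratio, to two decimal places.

0.68

From the description: a = 684, b = 1671, c = 685, d = 923.
Risk in exposed = 684/2355 = 0.29045; risk in unexposed = 685/1608 = 0.42600.
RR = 0.29045 / 0.42600 = 0.68181
The risk is 32% lower among the exposed than among the unexposed.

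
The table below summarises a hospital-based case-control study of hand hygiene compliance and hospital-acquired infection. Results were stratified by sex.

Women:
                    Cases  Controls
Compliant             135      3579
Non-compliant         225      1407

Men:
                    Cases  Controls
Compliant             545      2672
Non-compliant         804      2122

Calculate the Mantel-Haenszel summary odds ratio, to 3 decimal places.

OR_MH = Σ(aᵢdᵢ/nᵢ) / Σ(bᵢcᵢ/nᵢ), where nᵢ is the stratum total.
Stratum 1 (Women): n = 5346; a·d/n = 135·1407/5346 = 35.5303; b·c/n = 3579·225/5346 = 150.6313
Stratum 2 (Men): n = 6143; a·d/n = 545·2122/6143 = 188.2614; b·c/n = 2672·804/6143 = 349.7132
OR_MH = (35.5303 + 188.2614) / (150.6313 + 349.7132) = 223.7917 / 500.3445 = 0.44728

0.447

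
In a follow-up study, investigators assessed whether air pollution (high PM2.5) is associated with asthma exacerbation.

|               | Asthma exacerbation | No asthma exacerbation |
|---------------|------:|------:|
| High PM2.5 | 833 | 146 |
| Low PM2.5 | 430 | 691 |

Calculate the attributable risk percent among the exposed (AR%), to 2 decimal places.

54.92

Cells: a = 833, b = 146, c = 430, d = 691.
Risk in exposed = 833/979 = 0.85087; risk in unexposed = 430/1121 = 0.38359.
RR = 0.85087/0.38359 = 2.21819
AR% = (RR − 1)/RR × 100 = (2.21819 − 1)/2.21819 × 100 = 54.9183%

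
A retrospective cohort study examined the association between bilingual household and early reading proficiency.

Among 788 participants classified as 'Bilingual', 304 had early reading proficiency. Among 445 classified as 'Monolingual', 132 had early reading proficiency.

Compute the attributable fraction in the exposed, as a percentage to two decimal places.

From the description: a = 304, b = 484, c = 132, d = 313.
Risk in exposed = 304/788 = 0.38579; risk in unexposed = 132/445 = 0.29663.
RR = 0.38579/0.29663 = 1.30057
AR% = (RR − 1)/RR × 100 = (1.30057 − 1)/1.30057 × 100 = 23.1106%

23.11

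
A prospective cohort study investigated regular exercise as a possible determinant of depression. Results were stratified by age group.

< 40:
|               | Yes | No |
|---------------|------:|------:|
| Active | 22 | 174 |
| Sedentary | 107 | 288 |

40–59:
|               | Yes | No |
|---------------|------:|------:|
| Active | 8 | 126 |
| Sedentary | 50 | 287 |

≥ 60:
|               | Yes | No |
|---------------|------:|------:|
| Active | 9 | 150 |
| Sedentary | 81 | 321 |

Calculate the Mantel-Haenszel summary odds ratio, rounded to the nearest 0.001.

0.312

OR_MH = Σ(aᵢdᵢ/nᵢ) / Σ(bᵢcᵢ/nᵢ), where nᵢ is the stratum total.
Stratum 1 (< 40): n = 591; a·d/n = 22·288/591 = 10.7208; b·c/n = 174·107/591 = 31.5025
Stratum 2 (40–59): n = 471; a·d/n = 8·287/471 = 4.8747; b·c/n = 126·50/471 = 13.3758
Stratum 3 (≥ 60): n = 561; a·d/n = 9·321/561 = 5.1497; b·c/n = 150·81/561 = 21.6578
OR_MH = (10.7208 + 4.8747 + 5.1497) / (31.5025 + 13.3758 + 21.6578) = 20.7453 / 66.5361 = 0.31179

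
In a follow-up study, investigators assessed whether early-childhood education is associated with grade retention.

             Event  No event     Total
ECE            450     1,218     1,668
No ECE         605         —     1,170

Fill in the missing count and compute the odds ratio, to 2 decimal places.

The missing cell is in the unexposed row: 1170 − 605 = 565.
So a = 450, b = 1218, c = 605, d = 565.
OR = (a·d)/(b·c) = (450 × 565) / (1218 × 605) = 254250 / 736890 = 0.34503

0.35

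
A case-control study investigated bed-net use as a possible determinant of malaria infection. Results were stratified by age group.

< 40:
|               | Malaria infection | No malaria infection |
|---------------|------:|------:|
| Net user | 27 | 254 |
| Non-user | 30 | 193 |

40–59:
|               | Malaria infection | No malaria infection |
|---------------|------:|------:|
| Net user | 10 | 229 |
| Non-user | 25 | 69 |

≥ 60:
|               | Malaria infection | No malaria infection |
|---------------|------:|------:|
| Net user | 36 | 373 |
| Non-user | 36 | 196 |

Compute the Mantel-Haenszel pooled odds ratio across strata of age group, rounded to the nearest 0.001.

OR_MH = Σ(aᵢdᵢ/nᵢ) / Σ(bᵢcᵢ/nᵢ), where nᵢ is the stratum total.
Stratum 1 (< 40): n = 504; a·d/n = 27·193/504 = 10.3393; b·c/n = 254·30/504 = 15.1190
Stratum 2 (40–59): n = 333; a·d/n = 10·69/333 = 2.0721; b·c/n = 229·25/333 = 17.1922
Stratum 3 (≥ 60): n = 641; a·d/n = 36·196/641 = 11.0078; b·c/n = 373·36/641 = 20.9485
OR_MH = (10.3393 + 2.0721 + 11.0078) / (15.1190 + 17.1922 + 20.9485) = 23.4192 / 53.2598 = 0.43972

0.440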